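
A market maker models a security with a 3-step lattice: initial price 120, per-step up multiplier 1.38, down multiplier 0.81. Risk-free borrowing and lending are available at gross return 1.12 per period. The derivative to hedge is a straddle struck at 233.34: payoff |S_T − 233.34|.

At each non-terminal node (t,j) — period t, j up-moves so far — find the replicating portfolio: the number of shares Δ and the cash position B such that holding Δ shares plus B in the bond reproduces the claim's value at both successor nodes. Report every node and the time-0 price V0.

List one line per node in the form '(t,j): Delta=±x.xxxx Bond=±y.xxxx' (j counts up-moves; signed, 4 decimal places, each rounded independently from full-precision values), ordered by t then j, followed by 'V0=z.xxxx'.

Risk-neutral probability p* = (R−d)/(u−d) = (1.12−0.81)/(1.38−0.81) = 0.5439.
Terminal payoffs: V(3,0)=169.5671, V(3,1)=124.6898, V(3,2)=48.2323, V(3,3)=82.0286
(2,0): S=78.7320. Δ = (V_up−V_dn)/(S_up−S_dn) = (124.6898−169.5671)/(108.6502−63.7729) = -1.0000. V = [p*·124.6898 + (1−p*)·169.5671]/1.12 = 129.6073. B = V − Δ·S = 208.3393.
(2,1): S=134.1360. Δ = (V_up−V_dn)/(S_up−S_dn) = (48.2323−124.6898)/(185.1077−108.6502) = -1.0000. V = [p*·48.2323 + (1−p*)·124.6898]/1.12 = 74.2033. B = V − Δ·S = 208.3393.
(2,2): S=228.5280. Δ = (V_up−V_dn)/(S_up−S_dn) = (82.0286−48.2323)/(315.3686−185.1077) = 0.2595. V = [p*·82.0286 + (1−p*)·48.2323]/1.12 = 59.4757. B = V − Δ·S = 0.1839.
(1,0): S=97.2000. Δ = (V_up−V_dn)/(S_up−S_dn) = (74.2033−129.6073)/(134.1360−78.7320) = -1.0000. V = [p*·74.2033 + (1−p*)·129.6073]/1.12 = 88.8172. B = V − Δ·S = 186.0172.
(1,1): S=165.6000. Δ = (V_up−V_dn)/(S_up−S_dn) = (59.4757−74.2033)/(228.5280−134.1360) = -0.1560. V = [p*·59.4757 + (1−p*)·74.2033]/1.12 = 59.1014. B = V − Δ·S = 84.9393.
(0,0): S=120.0000. Δ = (V_up−V_dn)/(S_up−S_dn) = (59.1014−88.8172)/(165.6000−97.2000) = -0.4344. V = [p*·59.1014 + (1−p*)·88.8172]/1.12 = 64.8714. B = V − Δ·S = 117.0045.
Each (Δ,B) replicates both successor values, so the strategy is self-financing and V0 is arbitrage-free.

(0,0): Delta=-0.4344 Bond=117.0045
(1,0): Delta=-1.0000 Bond=186.0172
(1,1): Delta=-0.1560 Bond=84.9393
(2,0): Delta=-1.0000 Bond=208.3393
(2,1): Delta=-1.0000 Bond=208.3393
(2,2): Delta=0.2595 Bond=0.1839
V0=64.8714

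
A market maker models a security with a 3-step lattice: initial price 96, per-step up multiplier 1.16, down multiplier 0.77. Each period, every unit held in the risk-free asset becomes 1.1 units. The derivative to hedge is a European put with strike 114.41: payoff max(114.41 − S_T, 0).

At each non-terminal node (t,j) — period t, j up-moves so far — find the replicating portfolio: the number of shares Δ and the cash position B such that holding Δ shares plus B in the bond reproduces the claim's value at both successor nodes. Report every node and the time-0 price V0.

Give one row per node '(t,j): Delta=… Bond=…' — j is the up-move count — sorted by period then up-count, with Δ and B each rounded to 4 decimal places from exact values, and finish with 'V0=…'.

(0,0): Delta=-0.4400 Bond=48.3230
(1,0): Delta=-1.0000 Bond=94.5537
(1,1): Delta=-0.3724 Bond=45.6283
(2,0): Delta=-1.0000 Bond=104.0091
(2,1): Delta=-1.0000 Bond=104.0091
(2,2): Delta=-0.2966 Bond=40.4060
V0=6.0872

Since d<R<u, set p* = (R−d)/(u−d) = 0.8462; price each node as the discounted p*-expectation of its children.
Terminal values V(3,·): V(3,0)=70.5828, V(3,1)=48.3847, V(3,2)=14.9432, V(3,3)=0.0000
Node (2,0) S=56.9184: V=(p*·48.3847+(1−p*)·70.5828)/1.1=47.0907; Δ=(48.3847−70.5828)/(66.0253−43.8272)=-1.0000; B=V−Δ·S=104.0091
Node (2,1) S=85.7472: V=(p*·14.9432+(1−p*)·48.3847)/1.1=18.2619; Δ=(14.9432−48.3847)/(99.4668−66.0253)=-1.0000; B=V−Δ·S=104.0091
Node (2,2) S=129.1776: V=(p*·0.0000+(1−p*)·14.9432)/1.1=2.0900; Δ=(0.0000−14.9432)/(149.8460−99.4668)=-0.2966; B=V−Δ·S=40.4060
Node (1,0) S=73.9200: V=(p*·18.2619+(1−p*)·47.0907)/1.1=20.6337; Δ=(18.2619−47.0907)/(85.7472−56.9184)=-1.0000; B=V−Δ·S=94.5537
Node (1,1) S=111.3600: V=(p*·2.0900+(1−p*)·18.2619)/1.1=4.1618; Δ=(2.0900−18.2619)/(129.1776−85.7472)=-0.3724; B=V−Δ·S=45.6283
Node (0,0) S=96.0000: V=(p*·4.1618+(1−p*)·20.6337)/1.1=6.0872; Δ=(4.1618−20.6337)/(111.3600−73.9200)=-0.4400; B=V−Δ·S=48.3230
Each (Δ,B) replicates both successor values, so the strategy is self-financing and V0 is arbitrage-free.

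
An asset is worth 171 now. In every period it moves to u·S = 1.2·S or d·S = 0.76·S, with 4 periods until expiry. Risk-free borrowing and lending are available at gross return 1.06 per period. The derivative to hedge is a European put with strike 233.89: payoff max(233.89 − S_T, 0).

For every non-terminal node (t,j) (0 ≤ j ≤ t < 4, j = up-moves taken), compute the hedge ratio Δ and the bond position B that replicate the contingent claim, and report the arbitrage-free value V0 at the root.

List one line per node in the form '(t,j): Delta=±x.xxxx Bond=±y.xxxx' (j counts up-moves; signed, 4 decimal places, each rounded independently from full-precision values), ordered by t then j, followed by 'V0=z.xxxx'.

(0,0): Delta=-0.5731 Bond=132.9227
(1,0): Delta=-1.0000 Bond=196.3786
(1,1): Delta=-0.4469 Bond=115.0071
(2,0): Delta=-1.0000 Bond=208.1613
(2,1): Delta=-1.0000 Bond=208.1613
(2,2): Delta=-0.2835 Bond=81.6558
(3,0): Delta=-1.0000 Bond=220.6509
(3,1): Delta=-1.0000 Bond=220.6509
(3,2): Delta=-1.0000 Bond=220.6509
(3,3): Delta=-0.0717 Bond=23.9772
V0=34.9234

No-arbitrage ⇒ martingale measure with p* = (R−d)/(u−d) = 0.6818.
Terminal payoffs: V(4,0)=176.8407, V(4,1)=143.8121, V(4,2)=91.6618, V(4,3)=9.3191, V(4,4)=0.0000
  t=3,j=0: stock 75.0649 → up 90.0779 (V=143.8121), down 57.0493 (V=176.8407). Price 145.5860; hedge Δ=-1.0000, bond B=220.6509.
  t=3,j=1: stock 118.5235 → up 142.2282 (V=91.6618), down 90.0779 (V=143.8121). Price 102.1274; hedge Δ=-1.0000, bond B=220.6509.
  t=3,j=2: stock 187.1424 → up 224.5709 (V=9.3191), down 142.2282 (V=91.6618). Price 33.5085; hedge Δ=-1.0000, bond B=220.6509.
  t=3,j=3: stock 295.4880 → up 354.5856 (V=0.0000), down 224.5709 (V=9.3191). Price 2.7973; hedge Δ=-0.0717, bond B=23.9772.
  t=2,j=0: stock 98.7696 → up 118.5235 (V=102.1274), down 75.0649 (V=145.5860). Price 109.3917; hedge Δ=-1.0000, bond B=208.1613.
  t=2,j=1: stock 155.9520 → up 187.1424 (V=33.5085), down 118.5235 (V=102.1274). Price 52.2093; hedge Δ=-1.0000, bond B=208.1613.
  t=2,j=2: stock 246.2400 → up 295.4880 (V=2.7973), down 187.1424 (V=33.5085). Price 11.8576; hedge Δ=-0.2835, bond B=81.6558.
  t=1,j=0: stock 129.9600 → up 155.9520 (V=52.2093), down 98.7696 (V=109.3917). Price 66.4186; hedge Δ=-1.0000, bond B=196.3786.
  t=1,j=1: stock 205.2000 → up 246.2400 (V=11.8576), down 155.9520 (V=52.2093). Price 23.2989; hedge Δ=-0.4469, bond B=115.0071.
  t=0,j=0: stock 171.0000 → up 205.2000 (V=23.2989), down 129.9600 (V=66.4186). Price 34.9234; hedge Δ=-0.5731, bond B=132.9227.
Root portfolio cost Δ·171+B reproduces V0=34.9234.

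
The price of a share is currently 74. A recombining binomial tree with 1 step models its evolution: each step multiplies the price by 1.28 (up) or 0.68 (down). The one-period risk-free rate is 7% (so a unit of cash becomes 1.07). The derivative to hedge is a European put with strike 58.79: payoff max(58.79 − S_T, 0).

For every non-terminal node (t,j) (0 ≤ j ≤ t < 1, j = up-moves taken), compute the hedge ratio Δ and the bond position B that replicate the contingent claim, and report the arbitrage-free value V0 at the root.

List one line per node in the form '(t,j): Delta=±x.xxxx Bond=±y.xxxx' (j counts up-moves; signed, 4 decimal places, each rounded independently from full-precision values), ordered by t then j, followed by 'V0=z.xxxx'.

(0,0): Delta=-0.1908 Bond=16.8872
V0=2.7706

Under the risk-neutral measure, an up-move has probability p* = (R−d)/(u−d) = 0.6500 and values discount at R = 1.07.
Terminal values V(1,·): V(1,0)=8.4700, V(1,1)=0.0000
  t=0,j=0: stock 74.0000 → up 94.7200 (V=0.0000), down 50.3200 (V=8.4700). Price 2.7706; hedge Δ=-0.1908, bond B=16.8872.
Root portfolio cost Δ·74+B reproduces V0=2.7706.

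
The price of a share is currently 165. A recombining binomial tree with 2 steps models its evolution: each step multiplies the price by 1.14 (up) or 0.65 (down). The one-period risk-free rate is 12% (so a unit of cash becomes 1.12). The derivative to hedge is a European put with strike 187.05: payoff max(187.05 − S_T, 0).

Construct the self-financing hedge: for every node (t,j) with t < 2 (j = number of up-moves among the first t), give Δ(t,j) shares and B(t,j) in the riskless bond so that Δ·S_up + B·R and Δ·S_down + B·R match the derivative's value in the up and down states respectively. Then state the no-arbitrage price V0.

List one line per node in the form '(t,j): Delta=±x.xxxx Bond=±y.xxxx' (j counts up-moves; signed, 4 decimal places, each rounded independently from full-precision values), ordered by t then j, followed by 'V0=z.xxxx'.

(0,0): Delta=-0.7099 Bond=121.3385
(1,0): Delta=-1.0000 Bond=167.0089
(1,1): Delta=-0.7029 Bond=134.5753
V0=4.1998

Since d<R<u, set p* = (R−d)/(u−d) = 0.9592; price each node as the discounted p*-expectation of its children.
At expiry t=2: V(2,0)=117.3375, V(2,1)=64.7850, V(2,2)=0.0000
(1,0): S=107.2500. Δ = (V_up−V_dn)/(S_up−S_dn) = (64.7850−117.3375)/(122.2650−69.7125) = -1.0000. V = [p*·64.7850 + (1−p*)·117.3375]/1.12 = 59.7589. B = V − Δ·S = 167.0089.
(1,1): S=188.1000. Δ = (V_up−V_dn)/(S_up−S_dn) = (0.0000−64.7850)/(214.4340−122.2650) = -0.7029. V = [p*·0.0000 + (1−p*)·64.7850]/1.12 = 2.3610. B = V − Δ·S = 134.5753.
(0,0): S=165.0000. Δ = (V_up−V_dn)/(S_up−S_dn) = (2.3610−59.7589)/(188.1000−107.2500) = -0.7099. V = [p*·2.3610 + (1−p*)·59.7589]/1.12 = 4.1998. B = V − Δ·S = 121.3385.
The time-0 hedge costs 4.1998, which is the no-arbitrage price.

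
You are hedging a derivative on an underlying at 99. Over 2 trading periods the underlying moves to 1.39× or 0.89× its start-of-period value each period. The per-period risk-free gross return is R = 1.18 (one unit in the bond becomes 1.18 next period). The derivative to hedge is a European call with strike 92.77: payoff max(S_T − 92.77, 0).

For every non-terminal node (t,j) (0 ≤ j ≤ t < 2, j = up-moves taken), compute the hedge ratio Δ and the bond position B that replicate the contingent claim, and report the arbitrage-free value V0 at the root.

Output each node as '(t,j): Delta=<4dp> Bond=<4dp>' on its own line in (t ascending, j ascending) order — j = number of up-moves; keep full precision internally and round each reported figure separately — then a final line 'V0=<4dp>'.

Under the risk-neutral measure, an up-move has probability p* = (R−d)/(u−d) = 0.5800 and values discount at R = 1.18.
At expiry t=2: V(2,0)=0.0000, V(2,1)=29.7029, V(2,2)=98.5079
  t=1,j=0: stock 88.1100 → up 122.4729 (V=29.7029), down 78.4179 (V=0.0000). Price 14.5997; hedge Δ=0.6742, bond B=-44.8061.
  t=1,j=1: stock 137.6100 → up 191.2779 (V=98.5079), down 122.4729 (V=29.7029). Price 58.9914; hedge Δ=1.0000, bond B=-78.6186.
  t=0,j=0: stock 99.0000 → up 137.6100 (V=58.9914), down 88.1100 (V=14.5997). Price 34.1923; hedge Δ=0.8968, bond B=-54.5910.
Self-financing check: at every node Δ·S+B equals the discounted successor values.

(0,0): Delta=0.8968 Bond=-54.5910
(1,0): Delta=0.6742 Bond=-44.8061
(1,1): Delta=1.0000 Bond=-78.6186
V0=34.1923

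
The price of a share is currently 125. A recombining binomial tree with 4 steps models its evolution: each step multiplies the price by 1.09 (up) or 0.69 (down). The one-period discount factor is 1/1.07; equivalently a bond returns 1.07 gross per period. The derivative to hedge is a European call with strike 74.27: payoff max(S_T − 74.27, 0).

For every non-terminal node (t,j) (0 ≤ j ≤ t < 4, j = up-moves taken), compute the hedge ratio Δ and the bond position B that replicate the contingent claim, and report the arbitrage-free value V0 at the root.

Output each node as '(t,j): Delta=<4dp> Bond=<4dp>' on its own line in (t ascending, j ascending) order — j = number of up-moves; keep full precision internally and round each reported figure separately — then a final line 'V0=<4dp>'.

(0,0): Delta=0.9891 Bond=-55.2467
(1,0): Delta=0.8551 Bond=-47.5621
(1,1): Delta=0.9935 Bond=-59.7219
(2,0): Delta=0.0000 Bond=0.0000
(2,1): Delta=0.8836 Bond=-53.5700
(2,2): Delta=0.9972 Bond=-64.4463
(3,0): Delta=0.0000 Bond=0.0000
(3,1): Delta=0.0000 Bond=0.0000
(3,2): Delta=0.9131 Bond=-60.3367
(3,3): Delta=1.0000 Bond=-69.4112
V0=68.3875

Under the risk-neutral measure, an up-move has probability p* = (R−d)/(u−d) = 0.9500 and values discount at R = 1.07.
Payoff layer (t=4): V(4,0)=0.0000, V(4,1)=0.0000, V(4,2)=0.0000, V(4,3)=37.4263, V(4,4)=102.1777
Node (3,0) S=41.0636: V=(p*·0.0000+(1−p*)·0.0000)/1.07=0.0000; Δ=(0.0000−0.0000)/(44.7594−28.3339)=0.0000; B=V−Δ·S=0.0000
Node (3,1) S=64.8686: V=(p*·0.0000+(1−p*)·0.0000)/1.07=0.0000; Δ=(0.0000−0.0000)/(70.7068−44.7594)=0.0000; B=V−Δ·S=0.0000
Node (3,2) S=102.4736: V=(p*·37.4263+(1−p*)·0.0000)/1.07=33.2289; Δ=(37.4263−0.0000)/(111.6963−70.7068)=0.9131; B=V−Δ·S=-60.3367
Node (3,3) S=161.8786: V=(p*·102.1777+(1−p*)·37.4263)/1.07=92.4674; Δ=(102.1777−37.4263)/(176.4477−111.6963)=1.0000; B=V−Δ·S=-69.4112
Node (2,0) S=59.5125: V=(p*·0.0000+(1−p*)·0.0000)/1.07=0.0000; Δ=(0.0000−0.0000)/(64.8686−41.0636)=0.0000; B=V−Δ·S=0.0000
Node (2,1) S=94.0125: V=(p*·33.2289+(1−p*)·0.0000)/1.07=29.5023; Δ=(33.2289−0.0000)/(102.4736−64.8686)=0.8836; B=V−Δ·S=-53.5700
Node (2,2) S=148.5125: V=(p*·92.4674+(1−p*)·33.2289)/1.07=83.6500; Δ=(92.4674−33.2289)/(161.8786−102.4736)=0.9972; B=V−Δ·S=-64.4463
Node (1,0) S=86.2500: V=(p*·29.5023+(1−p*)·0.0000)/1.07=26.1936; Δ=(29.5023−0.0000)/(94.0125−59.5125)=0.8551; B=V−Δ·S=-47.5621
Node (1,1) S=136.2500: V=(p*·83.6500+(1−p*)·29.5023)/1.07=75.6473; Δ=(83.6500−29.5023)/(148.5125−94.0125)=0.9935; B=V−Δ·S=-59.7219
Node (0,0) S=125.0000: V=(p*·75.6473+(1−p*)·26.1936)/1.07=68.3875; Δ=(75.6473−26.1936)/(136.2500−86.2500)=0.9891; B=V−Δ·S=-55.2467
Self-financing check: at every node Δ·S+B equals the discounted successor values.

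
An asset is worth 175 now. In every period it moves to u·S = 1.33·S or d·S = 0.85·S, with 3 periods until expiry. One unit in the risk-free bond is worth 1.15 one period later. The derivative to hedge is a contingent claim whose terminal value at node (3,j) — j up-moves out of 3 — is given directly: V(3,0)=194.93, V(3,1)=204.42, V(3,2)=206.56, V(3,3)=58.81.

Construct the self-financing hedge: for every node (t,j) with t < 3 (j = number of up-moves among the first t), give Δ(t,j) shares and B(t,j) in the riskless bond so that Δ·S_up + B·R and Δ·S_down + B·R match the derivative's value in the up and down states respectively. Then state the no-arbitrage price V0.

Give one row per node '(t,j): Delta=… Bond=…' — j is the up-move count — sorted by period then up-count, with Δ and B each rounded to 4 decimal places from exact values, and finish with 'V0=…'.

No-arbitrage ⇒ martingale measure with p* = (R−d)/(u−d) = 0.6250.
Terminal payoffs: V(3,0)=194.9300, V(3,1)=204.4200, V(3,2)=206.5600, V(3,3)=58.8100
Node (2,0) S=126.4375: V=(p*·204.4200+(1−p*)·194.9300)/1.15=174.6620; Δ=(204.4200−194.9300)/(168.1619−107.4719)=0.1564; B=V−Δ·S=154.8911
Node (2,1) S=197.8375: V=(p*·206.5600+(1−p*)·204.4200)/1.15=178.9196; Δ=(206.5600−204.4200)/(263.1239−168.1619)=0.0225; B=V−Δ·S=174.4612
Node (2,2) S=309.5575: V=(p*·58.8100+(1−p*)·206.5600)/1.15=99.3185; Δ=(58.8100−206.5600)/(411.7115−263.1239)=-0.9944; B=V−Δ·S=407.1310
Node (1,0) S=148.7500: V=(p*·178.9196+(1−p*)·174.6620)/1.15=154.1939; Δ=(178.9196−174.6620)/(197.8375−126.4375)=0.0596; B=V−Δ·S=145.3239
Node (1,1) S=232.7500: V=(p*·99.3185+(1−p*)·178.9196)/1.15=112.3208; Δ=(99.3185−178.9196)/(309.5575−197.8375)=-0.7125; B=V−Δ·S=278.1564
Node (0,0) S=175.0000: V=(p*·112.3208+(1−p*)·154.1939)/1.15=111.3245; Δ=(112.3208−154.1939)/(232.7500−148.7500)=-0.4985; B=V−Δ·S=198.5602
Check: Δ(0,0)·S0 + B(0,0) = 111.3245 = V0.

(0,0): Delta=-0.4985 Bond=198.5602
(1,0): Delta=0.0596 Bond=145.3239
(1,1): Delta=-0.7125 Bond=278.1564
(2,0): Delta=0.1564 Bond=154.8911
(2,1): Delta=0.0225 Bond=174.4612
(2,2): Delta=-0.9944 Bond=407.1310
V0=111.3245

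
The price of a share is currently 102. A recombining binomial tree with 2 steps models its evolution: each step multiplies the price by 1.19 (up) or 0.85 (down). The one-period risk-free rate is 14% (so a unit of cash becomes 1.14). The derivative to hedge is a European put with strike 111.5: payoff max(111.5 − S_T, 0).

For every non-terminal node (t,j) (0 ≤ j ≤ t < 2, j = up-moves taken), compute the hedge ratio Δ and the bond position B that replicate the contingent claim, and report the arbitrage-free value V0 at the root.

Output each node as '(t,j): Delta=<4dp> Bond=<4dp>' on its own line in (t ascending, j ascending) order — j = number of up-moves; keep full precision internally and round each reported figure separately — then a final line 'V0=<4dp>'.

(0,0): Delta=-0.2893 Bond=31.7448
(1,0): Delta=-1.0000 Bond=97.8070
(1,1): Delta=-0.2018 Bond=25.5654
V0=2.2365

The replicating-portfolio and risk-neutral prices coincide; use p* = (1.14−0.85)/(1.19−0.85) = 0.8529 for the latter.
At expiry t=2: V(2,0)=37.8050, V(2,1)=8.3270, V(2,2)=0.0000
Node (1,0) S=86.7000: V=(p*·8.3270+(1−p*)·37.8050)/1.14=11.1070; Δ=(8.3270−37.8050)/(103.1730−73.6950)=-1.0000; B=V−Δ·S=97.8070
Node (1,1) S=121.3800: V=(p*·0.0000+(1−p*)·8.3270)/1.14=1.0742; Δ=(0.0000−8.3270)/(144.4422−103.1730)=-0.2018; B=V−Δ·S=25.5654
Node (0,0) S=102.0000: V=(p*·1.0742+(1−p*)·11.1070)/1.14=2.2365; Δ=(1.0742−11.1070)/(121.3800−86.7000)=-0.2893; B=V−Δ·S=31.7448
Root portfolio cost Δ·102+B reproduces V0=2.2365.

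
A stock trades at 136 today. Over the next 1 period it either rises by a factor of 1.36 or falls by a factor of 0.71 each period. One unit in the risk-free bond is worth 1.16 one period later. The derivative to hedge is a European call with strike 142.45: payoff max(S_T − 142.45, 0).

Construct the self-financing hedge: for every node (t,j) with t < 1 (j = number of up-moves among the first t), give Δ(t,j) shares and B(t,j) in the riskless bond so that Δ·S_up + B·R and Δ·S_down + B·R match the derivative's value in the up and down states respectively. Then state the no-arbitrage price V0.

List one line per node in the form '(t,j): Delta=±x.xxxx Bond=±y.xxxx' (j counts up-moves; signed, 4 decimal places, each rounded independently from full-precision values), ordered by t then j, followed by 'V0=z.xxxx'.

(0,0): Delta=0.4809 Bond=-40.0293
V0=25.3707

Since d<R<u, set p* = (R−d)/(u−d) = 0.6923; price each node as the discounted p*-expectation of its children.
Terminal payoffs: V(1,0)=0.0000, V(1,1)=42.5100
Node (0,0) S=136.0000: V=(p*·42.5100+(1−p*)·0.0000)/1.16=25.3707; Δ=(42.5100−0.0000)/(184.9600−96.5600)=0.4809; B=V−Δ·S=-40.0293
Each (Δ,B) replicates both successor values, so the strategy is self-financing and V0 is arbitrage-free.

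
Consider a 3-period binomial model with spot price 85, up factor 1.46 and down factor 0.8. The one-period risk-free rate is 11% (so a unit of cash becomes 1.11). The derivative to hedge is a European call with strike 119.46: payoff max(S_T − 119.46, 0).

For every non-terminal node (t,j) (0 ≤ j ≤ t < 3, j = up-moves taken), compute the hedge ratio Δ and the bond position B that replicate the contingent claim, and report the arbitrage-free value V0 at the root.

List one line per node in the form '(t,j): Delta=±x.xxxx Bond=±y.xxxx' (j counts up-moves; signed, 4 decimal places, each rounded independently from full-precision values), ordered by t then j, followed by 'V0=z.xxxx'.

(0,0): Delta=0.5654 Bond=-30.5241
(1,0): Delta=0.2403 Bond=-11.7779
(1,1): Delta=0.7665 Bond=-58.8377
(2,0): Delta=0.0000 Bond=0.0000
(2,1): Delta=0.3890 Bond=-27.8338
(2,2): Delta=1.0000 Bond=-107.6216
V0=17.5330

Risk-neutral probability p* = (R−d)/(u−d) = (1.11−0.8)/(1.46−0.8) = 0.4697.
Payoff layer (t=3): V(3,0)=0.0000, V(3,1)=0.0000, V(3,2)=25.4888, V(3,3)=145.0716
(2,0): S=54.4000. Δ = (V_up−V_dn)/(S_up−S_dn) = (0.0000−0.0000)/(79.4240−43.5200) = 0.0000. V = [p*·0.0000 + (1−p*)·0.0000]/1.11 = 0.0000. B = V − Δ·S = 0.0000.
(2,1): S=99.2800. Δ = (V_up−V_dn)/(S_up−S_dn) = (25.4888−0.0000)/(144.9488−79.4240) = 0.3890. V = [p*·25.4888 + (1−p*)·0.0000]/1.11 = 10.7856. B = V − Δ·S = -27.8338.
(2,2): S=181.1860. Δ = (V_up−V_dn)/(S_up−S_dn) = (145.0716−25.4888)/(264.5316−144.9488) = 1.0000. V = [p*·145.0716 + (1−p*)·25.4888]/1.11 = 73.5644. B = V − Δ·S = -107.6216.
(1,0): S=68.0000. Δ = (V_up−V_dn)/(S_up−S_dn) = (10.7856−0.0000)/(99.2800−54.4000) = 0.2403. V = [p*·10.7856 + (1−p*)·0.0000]/1.11 = 4.5639. B = V − Δ·S = -11.7779.
(1,1): S=124.1000. Δ = (V_up−V_dn)/(S_up−S_dn) = (73.5644−10.7856)/(181.1860−99.2800) = 0.7665. V = [p*·73.5644 + (1−p*)·10.7856]/1.11 = 36.2816. B = V − Δ·S = -58.8377.
(0,0): S=85.0000. Δ = (V_up−V_dn)/(S_up−S_dn) = (36.2816−4.5639)/(124.1000−68.0000) = 0.5654. V = [p*·36.2816 + (1−p*)·4.5639]/1.11 = 17.5330. B = V − Δ·S = -30.5241.
Check: Δ(0,0)·S0 + B(0,0) = 17.5330 = V0.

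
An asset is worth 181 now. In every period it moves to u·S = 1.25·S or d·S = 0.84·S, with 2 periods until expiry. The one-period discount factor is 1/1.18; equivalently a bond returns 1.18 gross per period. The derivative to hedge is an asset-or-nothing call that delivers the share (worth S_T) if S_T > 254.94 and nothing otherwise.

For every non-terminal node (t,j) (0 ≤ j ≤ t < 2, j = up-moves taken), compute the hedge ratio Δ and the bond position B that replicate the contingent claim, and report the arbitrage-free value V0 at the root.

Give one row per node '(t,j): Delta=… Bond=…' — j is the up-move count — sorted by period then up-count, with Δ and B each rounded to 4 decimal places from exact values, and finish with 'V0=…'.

Since d<R<u, set p* = (R−d)/(u−d) = 0.8293; price each node as the discounted p*-expectation of its children.
Terminal values V(2,·): V(2,0)=0.0000, V(2,1)=0.0000, V(2,2)=282.8125
  t=1,j=0: stock 152.0400 → up 190.0500 (V=0.0000), down 127.7136 (V=0.0000). Price 0.0000; hedge Δ=0.0000, bond B=0.0000.
  t=1,j=1: stock 226.2500 → up 282.8125 (V=282.8125), down 190.0500 (V=0.0000). Price 198.7521; hedge Δ=3.0488, bond B=-491.0345.
  t=0,j=0: stock 181.0000 → up 226.2500 (V=198.7521), down 152.0400 (V=0.0000). Price 139.6769; hedge Δ=2.6782, bond B=-345.0842.
Check: Δ(0,0)·S0 + B(0,0) = 139.6769 = V0.

(0,0): Delta=2.6782 Bond=-345.0842
(1,0): Delta=0.0000 Bond=0.0000
(1,1): Delta=3.0488 Bond=-491.0345
V0=139.6769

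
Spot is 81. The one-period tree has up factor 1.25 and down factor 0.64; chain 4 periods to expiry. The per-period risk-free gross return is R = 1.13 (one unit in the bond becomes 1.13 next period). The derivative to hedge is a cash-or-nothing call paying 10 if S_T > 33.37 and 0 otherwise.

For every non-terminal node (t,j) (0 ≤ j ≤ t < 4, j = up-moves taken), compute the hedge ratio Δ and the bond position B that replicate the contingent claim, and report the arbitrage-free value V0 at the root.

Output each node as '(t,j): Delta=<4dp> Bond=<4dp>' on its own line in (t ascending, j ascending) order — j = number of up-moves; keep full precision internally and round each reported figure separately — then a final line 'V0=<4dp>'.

(0,0): Delta=0.0131 Bond=4.9144
(1,0): Delta=0.0783 Bond=2.1739
(1,1): Delta=0.0049 Bond=6.3809
(2,0): Delta=0.3512 Bond=-6.6002
(2,1): Delta=0.0440 Bond=4.6745
(2,2): Delta=0.0000 Bond=7.8315
(3,0): Delta=0.0000 Bond=0.0000
(3,1): Delta=0.3953 Bond=-9.2848
(3,2): Delta=0.0000 Bond=8.8496
(3,3): Delta=0.0000 Bond=8.8496
V0=5.9740

Risk-neutral probability p* = (R−d)/(u−d) = (1.13−0.64)/(1.25−0.64) = 0.8033.
Payoff layer (t=4): V(4,0)=0.0000, V(4,1)=0.0000, V(4,2)=10.0000, V(4,3)=10.0000, V(4,4)=10.0000
Node (3,0) S=21.2337: V=(p*·0.0000+(1−p*)·0.0000)/1.13=0.0000; Δ=(0.0000−0.0000)/(26.5421−13.5895)=0.0000; B=V−Δ·S=0.0000
Node (3,1) S=41.4720: V=(p*·10.0000+(1−p*)·0.0000)/1.13=7.1087; Δ=(10.0000−0.0000)/(51.8400−26.5421)=0.3953; B=V−Δ·S=-9.2848
Node (3,2) S=81.0000: V=(p*·10.0000+(1−p*)·10.0000)/1.13=8.8496; Δ=(10.0000−10.0000)/(101.2500−51.8400)=0.0000; B=V−Δ·S=8.8496
Node (3,3) S=158.2031: V=(p*·10.0000+(1−p*)·10.0000)/1.13=8.8496; Δ=(10.0000−10.0000)/(197.7539−101.2500)=0.0000; B=V−Δ·S=8.8496
Node (2,0) S=33.1776: V=(p*·7.1087+(1−p*)·0.0000)/1.13=5.0533; Δ=(7.1087−0.0000)/(41.4720−21.2337)=0.3512; B=V−Δ·S=-6.6002
Node (2,1) S=64.8000: V=(p*·8.8496+(1−p*)·7.1087)/1.13=7.5284; Δ=(8.8496−7.1087)/(81.0000−41.4720)=0.0440; B=V−Δ·S=4.6745
Node (2,2) S=126.5625: V=(p*·8.8496+(1−p*)·8.8496)/1.13=7.8315; Δ=(8.8496−8.8496)/(158.2031−81.0000)=0.0000; B=V−Δ·S=7.8315
Node (1,0) S=51.8400: V=(p*·7.5284+(1−p*)·5.0533)/1.13=6.2314; Δ=(7.5284−5.0533)/(64.8000−33.1776)=0.0783; B=V−Δ·S=2.1739
Node (1,1) S=101.2500: V=(p*·7.8315+(1−p*)·7.5284)/1.13=6.8777; Δ=(7.8315−7.5284)/(126.5625−64.8000)=0.0049; B=V−Δ·S=6.3809
Node (0,0) S=81.0000: V=(p*·6.8777+(1−p*)·6.2314)/1.13=5.9740; Δ=(6.8777−6.2314)/(101.2500−51.8400)=0.0131; B=V−Δ·S=4.9144
Check: Δ(0,0)·S0 + B(0,0) = 5.9740 = V0.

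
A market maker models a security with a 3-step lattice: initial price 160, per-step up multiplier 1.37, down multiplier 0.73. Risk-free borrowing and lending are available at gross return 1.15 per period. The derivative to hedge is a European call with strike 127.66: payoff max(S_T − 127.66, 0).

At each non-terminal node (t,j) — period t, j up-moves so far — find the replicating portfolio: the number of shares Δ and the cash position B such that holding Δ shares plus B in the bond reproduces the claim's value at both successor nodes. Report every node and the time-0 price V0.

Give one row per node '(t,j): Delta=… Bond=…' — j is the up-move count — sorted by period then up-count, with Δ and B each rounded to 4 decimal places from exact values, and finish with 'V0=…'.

Since d<R<u, set p* = (R−d)/(u−d) = 0.6562; price each node as the discounted p*-expectation of its children.
Terminal values V(3,·): V(3,0)=0.0000, V(3,1)=0.0000, V(3,2)=91.5619, V(3,3)=283.7565
  t=2,j=0: stock 85.2640 → up 116.8117 (V=0.0000), down 62.2427 (V=0.0000). Price 0.0000; hedge Δ=0.0000, bond B=0.0000.
  t=2,j=1: stock 160.0160 → up 219.2219 (V=91.5619), down 116.8117 (V=0.0000). Price 52.2500; hedge Δ=0.8941, bond B=-90.8155.
  t=2,j=2: stock 300.3040 → up 411.4165 (V=283.7565), down 219.2219 (V=91.5619). Price 189.2953; hedge Δ=1.0000, bond B=-111.0087.
  t=1,j=0: stock 116.8000 → up 160.0160 (V=52.2500), down 85.2640 (V=0.0000). Price 29.8166; hedge Δ=0.6990, bond B=-51.8241.
  t=1,j=1: stock 219.2000 → up 300.3040 (V=189.2953), down 160.0160 (V=52.2500). Price 123.6400; hedge Δ=0.9769, bond B=-90.4933.
  t=0,j=0: stock 160.0000 → up 219.2000 (V=123.6400), down 116.8000 (V=29.8166). Price 79.4680; hedge Δ=0.9162, bond B=-67.1311.
Check: Δ(0,0)·S0 + B(0,0) = 79.4680 = V0.

(0,0): Delta=0.9162 Bond=-67.1311
(1,0): Delta=0.6990 Bond=-51.8241
(1,1): Delta=0.9769 Bond=-90.4933
(2,0): Delta=0.0000 Bond=0.0000
(2,1): Delta=0.8941 Bond=-90.8155
(2,2): Delta=1.0000 Bond=-111.0087
V0=79.4680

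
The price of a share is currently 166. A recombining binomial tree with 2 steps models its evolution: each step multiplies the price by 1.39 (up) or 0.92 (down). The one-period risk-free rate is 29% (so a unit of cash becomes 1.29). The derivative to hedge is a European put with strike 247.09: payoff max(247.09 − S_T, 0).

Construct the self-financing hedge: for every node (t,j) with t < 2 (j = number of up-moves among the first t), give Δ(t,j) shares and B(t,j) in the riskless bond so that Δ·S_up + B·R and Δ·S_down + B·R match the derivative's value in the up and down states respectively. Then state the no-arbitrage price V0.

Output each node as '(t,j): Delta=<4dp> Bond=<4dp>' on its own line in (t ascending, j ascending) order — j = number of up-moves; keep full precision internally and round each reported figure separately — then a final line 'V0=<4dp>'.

Under the risk-neutral measure, an up-move has probability p* = (R−d)/(u−d) = 0.7872 and values discount at R = 1.29.
Terminal values V(2,·): V(2,0)=106.5876, V(2,1)=34.8092, V(2,2)=0.0000
(1,0): S=152.7200. Δ = (V_up−V_dn)/(S_up−S_dn) = (34.8092−106.5876)/(212.2808−140.5024) = -1.0000. V = [p*·34.8092 + (1−p*)·106.5876]/1.29 = 38.8226. B = V − Δ·S = 191.5426.
(1,1): S=230.7400. Δ = (V_up−V_dn)/(S_up−S_dn) = (0.0000−34.8092)/(320.7286−212.2808) = -0.3210. V = [p*·0.0000 + (1−p*)·34.8092]/1.29 = 5.7413. B = V − Δ·S = 79.8034.
(0,0): S=166.0000. Δ = (V_up−V_dn)/(S_up−S_dn) = (5.7413−38.8226)/(230.7400−152.7200) = -0.4240. V = [p*·5.7413 + (1−p*)·38.8226]/1.29 = 9.9069. B = V − Δ·S = 80.2928.
Check: Δ(0,0)·S0 + B(0,0) = 9.9069 = V0.

(0,0): Delta=-0.4240 Bond=80.2928
(1,0): Delta=-1.0000 Bond=191.5426
(1,1): Delta=-0.3210 Bond=79.8034
V0=9.9069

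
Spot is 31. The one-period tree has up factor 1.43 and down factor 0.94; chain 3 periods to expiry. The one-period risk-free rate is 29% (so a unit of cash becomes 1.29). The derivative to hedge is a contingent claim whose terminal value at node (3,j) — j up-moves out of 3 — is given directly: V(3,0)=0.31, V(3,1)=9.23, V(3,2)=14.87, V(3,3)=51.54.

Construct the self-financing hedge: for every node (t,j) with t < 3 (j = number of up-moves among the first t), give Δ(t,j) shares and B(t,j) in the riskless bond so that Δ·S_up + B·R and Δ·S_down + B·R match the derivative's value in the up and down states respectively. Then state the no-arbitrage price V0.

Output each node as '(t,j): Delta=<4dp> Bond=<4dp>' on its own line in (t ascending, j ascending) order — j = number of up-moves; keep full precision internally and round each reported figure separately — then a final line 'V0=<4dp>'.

No-arbitrage ⇒ martingale measure with p* = (R−d)/(u−d) = 0.7143.
Terminal payoffs: V(3,0)=0.3100, V(3,1)=9.2300, V(3,2)=14.8700, V(3,3)=51.5400
(2,0): S=27.3916. Δ = (V_up−V_dn)/(S_up−S_dn) = (9.2300−0.3100)/(39.1700−25.7481) = 0.6646. V = [p*·9.2300 + (1−p*)·0.3100]/1.29 = 5.1794. B = V − Δ·S = -13.0247.
(2,1): S=41.6702. Δ = (V_up−V_dn)/(S_up−S_dn) = (14.8700−9.2300)/(59.5884−39.1700) = 0.2762. V = [p*·14.8700 + (1−p*)·9.2300]/1.29 = 10.2780. B = V − Δ·S = -1.2322.
(2,2): S=63.3919. Δ = (V_up−V_dn)/(S_up−S_dn) = (51.5400−14.8700)/(90.6504−59.5884) = 1.1805. V = [p*·51.5400 + (1−p*)·14.8700]/1.29 = 31.8317. B = V − Δ·S = -43.0051.
(1,0): S=29.1400. Δ = (V_up−V_dn)/(S_up−S_dn) = (10.2780−5.1794)/(41.6702−27.3916) = 0.3571. V = [p*·10.2780 + (1−p*)·5.1794]/1.29 = 6.8382. B = V − Δ·S = -3.5671.
(1,1): S=44.3300. Δ = (V_up−V_dn)/(S_up−S_dn) = (31.8317−10.2780)/(63.3919−41.6702) = 0.9923. V = [p*·31.8317 + (1−p*)·10.2780]/1.29 = 19.9019. B = V − Δ·S = -24.0852.
(0,0): S=31.0000. Δ = (V_up−V_dn)/(S_up−S_dn) = (19.9019−6.8382)/(44.3300−29.1400) = 0.8600. V = [p*·19.9019 + (1−p*)·6.8382]/1.29 = 12.5344. B = V − Δ·S = -14.1263.
Each (Δ,B) replicates both successor values, so the strategy is self-financing and V0 is arbitrage-free.

(0,0): Delta=0.8600 Bond=-14.1263
(1,0): Delta=0.3571 Bond=-3.5671
(1,1): Delta=0.9923 Bond=-24.0852
(2,0): Delta=0.6646 Bond=-13.0247
(2,1): Delta=0.2762 Bond=-1.2322
(2,2): Delta=1.1805 Bond=-43.0051
V0=12.5344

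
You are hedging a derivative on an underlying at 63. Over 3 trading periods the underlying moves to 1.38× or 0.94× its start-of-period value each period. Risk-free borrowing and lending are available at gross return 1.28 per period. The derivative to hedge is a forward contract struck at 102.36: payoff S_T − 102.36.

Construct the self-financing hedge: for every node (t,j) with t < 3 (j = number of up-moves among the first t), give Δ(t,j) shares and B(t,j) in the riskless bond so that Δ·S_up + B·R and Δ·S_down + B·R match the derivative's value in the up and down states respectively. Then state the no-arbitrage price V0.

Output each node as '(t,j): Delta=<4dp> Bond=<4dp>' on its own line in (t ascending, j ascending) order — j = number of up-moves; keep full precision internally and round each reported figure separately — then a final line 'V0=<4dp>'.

Risk-neutral probability p* = (R−d)/(u−d) = (1.28−0.94)/(1.38−0.94) = 0.7727.
Payoff layer (t=3): V(3,0)=-50.0332, V(3,1)=-25.5398, V(3,2)=10.4186, V(3,3)=63.2085
  t=2,j=0: stock 55.6668 → up 76.8202 (V=-25.5398), down 52.3268 (V=-50.0332). Price -24.3019; hedge Δ=1.0000, bond B=-79.9688.
  t=2,j=1: stock 81.7236 → up 112.7786 (V=10.4186), down 76.8202 (V=-25.5398). Price 1.7548; hedge Δ=1.0000, bond B=-79.9687.
  t=2,j=2: stock 119.9772 → up 165.5685 (V=63.2085), down 112.7786 (V=10.4186). Price 40.0084; hedge Δ=1.0000, bond B=-79.9688.
  t=1,j=0: stock 59.2200 → up 81.7236 (V=1.7548), down 55.6668 (V=-24.3019). Price -3.2556; hedge Δ=1.0000, bond B=-62.4756.
  t=1,j=1: stock 86.9400 → up 119.9772 (V=40.0084), down 81.7236 (V=1.7548). Price 24.4644; hedge Δ=1.0000, bond B=-62.4756.
  t=0,j=0: stock 63.0000 → up 86.9400 (V=24.4644), down 59.2200 (V=-3.2556). Price 14.1909; hedge Δ=1.0000, bond B=-48.8091.
Root portfolio cost Δ·63+B reproduces V0=14.1909.

(0,0): Delta=1.0000 Bond=-48.8091
(1,0): Delta=1.0000 Bond=-62.4756
(1,1): Delta=1.0000 Bond=-62.4756
(2,0): Delta=1.0000 Bond=-79.9688
(2,1): Delta=1.0000 Bond=-79.9688
(2,2): Delta=1.0000 Bond=-79.9688
V0=14.1909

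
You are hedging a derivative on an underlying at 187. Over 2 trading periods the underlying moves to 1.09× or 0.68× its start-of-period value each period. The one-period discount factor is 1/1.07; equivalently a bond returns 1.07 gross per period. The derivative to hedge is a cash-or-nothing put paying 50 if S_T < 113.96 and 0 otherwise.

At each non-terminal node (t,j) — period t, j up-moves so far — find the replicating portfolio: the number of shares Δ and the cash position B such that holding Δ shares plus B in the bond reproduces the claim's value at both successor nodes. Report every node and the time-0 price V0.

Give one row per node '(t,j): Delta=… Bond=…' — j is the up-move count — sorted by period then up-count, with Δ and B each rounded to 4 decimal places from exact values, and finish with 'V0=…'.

(0,0): Delta=-0.0297 Bond=5.6636
(1,0): Delta=-0.9590 Bond=124.2307
(1,1): Delta=0.0000 Bond=0.0000
V0=0.1039

Risk-neutral probability p* = (R−d)/(u−d) = (1.07−0.68)/(1.09−0.68) = 0.9512.
At expiry t=2: V(2,0)=50.0000, V(2,1)=0.0000, V(2,2)=0.0000
  t=1,j=0: stock 127.1600 → up 138.6044 (V=0.0000), down 86.4688 (V=50.0000). Price 2.2795; hedge Δ=-0.9590, bond B=124.2307.
  t=1,j=1: stock 203.8300 → up 222.1747 (V=0.0000), down 138.6044 (V=0.0000). Price 0.0000; hedge Δ=0.0000, bond B=0.0000.
  t=0,j=0: stock 187.0000 → up 203.8300 (V=0.0000), down 127.1600 (V=2.2795). Price 0.1039; hedge Δ=-0.0297, bond B=5.6636.
Self-financing check: at every node Δ·S+B equals the discounted successor values.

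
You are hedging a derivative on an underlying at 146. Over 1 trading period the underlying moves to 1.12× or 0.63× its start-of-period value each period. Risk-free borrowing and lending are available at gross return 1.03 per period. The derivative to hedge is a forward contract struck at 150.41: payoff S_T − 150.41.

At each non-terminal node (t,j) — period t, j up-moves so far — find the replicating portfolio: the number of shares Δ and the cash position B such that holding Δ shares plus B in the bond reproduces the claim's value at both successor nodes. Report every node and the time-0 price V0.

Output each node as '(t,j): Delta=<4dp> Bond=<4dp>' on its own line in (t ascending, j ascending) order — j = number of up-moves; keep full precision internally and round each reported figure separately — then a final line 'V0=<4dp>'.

Under the risk-neutral measure, an up-move has probability p* = (R−d)/(u−d) = 0.8163 and values discount at R = 1.03.
Terminal payoffs: V(1,0)=-58.4300, V(1,1)=13.1100
Node (0,0) S=146.0000: V=(p*·13.1100+(1−p*)·-58.4300)/1.03=-0.0291; Δ=(13.1100−-58.4300)/(163.5200−91.9800)=1.0000; B=V−Δ·S=-146.0291
The time-0 hedge costs -0.0291, which is the no-arbitrage price.

(0,0): Delta=1.0000 Bond=-146.0291
V0=-0.0291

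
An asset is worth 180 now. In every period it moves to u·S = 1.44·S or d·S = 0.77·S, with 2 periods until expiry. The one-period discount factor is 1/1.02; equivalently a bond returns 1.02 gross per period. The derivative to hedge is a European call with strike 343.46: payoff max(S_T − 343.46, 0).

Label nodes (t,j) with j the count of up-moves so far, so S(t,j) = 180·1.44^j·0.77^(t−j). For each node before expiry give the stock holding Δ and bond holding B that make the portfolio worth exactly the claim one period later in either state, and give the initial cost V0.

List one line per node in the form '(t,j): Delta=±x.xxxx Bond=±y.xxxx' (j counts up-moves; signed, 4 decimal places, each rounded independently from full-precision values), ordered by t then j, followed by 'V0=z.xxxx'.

Under the risk-neutral measure, an up-move has probability p* = (R−d)/(u−d) = 0.3731 and values discount at R = 1.02.
At expiry t=2: V(2,0)=0.0000, V(2,1)=0.0000, V(2,2)=29.7880
Node (1,0) S=138.6000: V=(p*·0.0000+(1−p*)·0.0000)/1.02=0.0000; Δ=(0.0000−0.0000)/(199.5840−106.7220)=0.0000; B=V−Δ·S=0.0000
Node (1,1) S=259.2000: V=(p*·29.7880+(1−p*)·0.0000)/1.02=10.8970; Δ=(29.7880−0.0000)/(373.2480−199.5840)=0.1715; B=V−Δ·S=-33.5627
Node (0,0) S=180.0000: V=(p*·10.8970+(1−p*)·0.0000)/1.02=3.9863; Δ=(10.8970−0.0000)/(259.2000−138.6000)=0.0904; B=V−Δ·S=-12.2778
The time-0 hedge costs 3.9863, which is the no-arbitrage price.

(0,0): Delta=0.0904 Bond=-12.2778
(1,0): Delta=0.0000 Bond=0.0000
(1,1): Delta=0.1715 Bond=-33.5627
V0=3.9863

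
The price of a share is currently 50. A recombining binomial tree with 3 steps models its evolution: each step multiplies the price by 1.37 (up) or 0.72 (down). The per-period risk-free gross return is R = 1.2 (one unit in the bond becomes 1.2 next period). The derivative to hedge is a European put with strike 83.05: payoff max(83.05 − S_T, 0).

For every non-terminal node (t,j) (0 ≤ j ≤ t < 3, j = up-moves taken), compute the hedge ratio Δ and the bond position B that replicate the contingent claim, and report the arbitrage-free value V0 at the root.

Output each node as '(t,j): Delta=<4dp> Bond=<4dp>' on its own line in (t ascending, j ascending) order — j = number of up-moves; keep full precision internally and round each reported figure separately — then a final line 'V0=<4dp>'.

(0,0): Delta=-0.4696 Bond=32.1498
(1,0): Delta=-1.0000 Bond=57.6736
(1,1): Delta=-0.3709 Bond=31.8174
(2,0): Delta=-1.0000 Bond=69.2083
(2,1): Delta=-1.0000 Bond=69.2083
(2,2): Delta=-0.2538 Bond=27.1920
V0=8.6690

The replicating-portfolio and risk-neutral prices coincide; use p* = (1.2−0.72)/(1.37−0.72) = 0.7385 for the latter.
Terminal values V(3,·): V(3,0)=64.3876, V(3,1)=47.5396, V(3,2)=15.4816, V(3,3)=0.0000
(2,0): S=25.9200. Δ = (V_up−V_dn)/(S_up−S_dn) = (47.5396−64.3876)/(35.5104−18.6624) = -1.0000. V = [p*·47.5396 + (1−p*)·64.3876]/1.2 = 43.2883. B = V − Δ·S = 69.2083.
(2,1): S=49.3200. Δ = (V_up−V_dn)/(S_up−S_dn) = (15.4816−47.5396)/(67.5684−35.5104) = -1.0000. V = [p*·15.4816 + (1−p*)·47.5396]/1.2 = 19.8883. B = V − Δ·S = 69.2083.
(2,2): S=93.8450. Δ = (V_up−V_dn)/(S_up−S_dn) = (0.0000−15.4816)/(128.5677−67.5684) = -0.2538. V = [p*·0.0000 + (1−p*)·15.4816]/1.2 = 3.3742. B = V − Δ·S = 27.1920.
(1,0): S=36.0000. Δ = (V_up−V_dn)/(S_up−S_dn) = (19.8883−43.2883)/(49.3200−25.9200) = -1.0000. V = [p*·19.8883 + (1−p*)·43.2883]/1.2 = 21.6736. B = V − Δ·S = 57.6736.
(1,1): S=68.5000. Δ = (V_up−V_dn)/(S_up−S_dn) = (3.3742−19.8883)/(93.8450−49.3200) = -0.3709. V = [p*·3.3742 + (1−p*)·19.8883]/1.2 = 6.4111. B = V − Δ·S = 31.8174.
(0,0): S=50.0000. Δ = (V_up−V_dn)/(S_up−S_dn) = (6.4111−21.6736)/(68.5000−36.0000) = -0.4696. V = [p*·6.4111 + (1−p*)·21.6736]/1.2 = 8.6690. B = V − Δ·S = 32.1498.
Each (Δ,B) replicates both successor values, so the strategy is self-financing and V0 is arbitrage-free.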